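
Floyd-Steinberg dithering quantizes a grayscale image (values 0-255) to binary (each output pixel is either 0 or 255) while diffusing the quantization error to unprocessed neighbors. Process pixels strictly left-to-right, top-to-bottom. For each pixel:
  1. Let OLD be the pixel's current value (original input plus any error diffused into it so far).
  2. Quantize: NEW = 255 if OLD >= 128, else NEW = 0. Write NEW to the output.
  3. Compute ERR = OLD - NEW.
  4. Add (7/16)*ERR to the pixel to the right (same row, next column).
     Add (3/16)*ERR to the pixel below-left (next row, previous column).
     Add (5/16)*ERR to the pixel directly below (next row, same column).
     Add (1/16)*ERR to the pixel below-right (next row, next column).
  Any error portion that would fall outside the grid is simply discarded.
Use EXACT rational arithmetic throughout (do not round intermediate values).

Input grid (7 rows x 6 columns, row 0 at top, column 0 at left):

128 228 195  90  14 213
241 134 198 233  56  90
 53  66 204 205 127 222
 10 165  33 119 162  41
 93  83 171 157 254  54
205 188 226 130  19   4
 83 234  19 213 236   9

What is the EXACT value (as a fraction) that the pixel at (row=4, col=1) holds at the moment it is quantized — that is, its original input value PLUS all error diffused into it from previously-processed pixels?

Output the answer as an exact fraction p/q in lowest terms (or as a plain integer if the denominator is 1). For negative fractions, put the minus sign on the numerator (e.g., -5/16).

(0,0): OLD=128 → NEW=255, ERR=-127
(0,1): OLD=2759/16 → NEW=255, ERR=-1321/16
(0,2): OLD=40673/256 → NEW=255, ERR=-24607/256
(0,3): OLD=196391/4096 → NEW=0, ERR=196391/4096
(0,4): OLD=2292241/65536 → NEW=0, ERR=2292241/65536
(0,5): OLD=239392375/1048576 → NEW=255, ERR=-27994505/1048576
(1,0): OLD=47573/256 → NEW=255, ERR=-17707/256
(1,1): OLD=106451/2048 → NEW=0, ERR=106451/2048
(1,2): OLD=12748879/65536 → NEW=255, ERR=-3962801/65536
(1,3): OLD=58216803/262144 → NEW=255, ERR=-8629917/262144
(1,4): OLD=847558281/16777216 → NEW=0, ERR=847558281/16777216
(1,5): OLD=28439352303/268435456 → NEW=0, ERR=28439352303/268435456
(2,0): OLD=1347777/32768 → NEW=0, ERR=1347777/32768
(2,1): OLD=88685659/1048576 → NEW=0, ERR=88685659/1048576
(2,2): OLD=3677271505/16777216 → NEW=255, ERR=-600918575/16777216
(2,3): OLD=24794731401/134217728 → NEW=255, ERR=-9430789239/134217728
(2,4): OLD=557715481627/4294967296 → NEW=255, ERR=-537501178853/4294967296
(2,5): OLD=13985338687597/68719476736 → NEW=255, ERR=-3538127880083/68719476736
(3,0): OLD=649473457/16777216 → NEW=0, ERR=649473457/16777216
(3,1): OLD=27410161629/134217728 → NEW=255, ERR=-6815359011/134217728
(3,2): OLD=-8908949529/1073741824 → NEW=0, ERR=-8908949529/1073741824
(3,3): OLD=4652902174773/68719476736 → NEW=0, ERR=4652902174773/68719476736
(3,4): OLD=76124078442133/549755813888 → NEW=255, ERR=-64063654099307/549755813888
(3,5): OLD=-298131030881125/8796093022208 → NEW=0, ERR=-298131030881125/8796093022208
(4,0): OLD=205248840511/2147483648 → NEW=0, ERR=205248840511/2147483648
(4,1): OLD=3773050352563/34359738368 → NEW=0, ERR=3773050352563/34359738368
Target (4,1): original=83, with diffused error = 3773050352563/34359738368

Answer: 3773050352563/34359738368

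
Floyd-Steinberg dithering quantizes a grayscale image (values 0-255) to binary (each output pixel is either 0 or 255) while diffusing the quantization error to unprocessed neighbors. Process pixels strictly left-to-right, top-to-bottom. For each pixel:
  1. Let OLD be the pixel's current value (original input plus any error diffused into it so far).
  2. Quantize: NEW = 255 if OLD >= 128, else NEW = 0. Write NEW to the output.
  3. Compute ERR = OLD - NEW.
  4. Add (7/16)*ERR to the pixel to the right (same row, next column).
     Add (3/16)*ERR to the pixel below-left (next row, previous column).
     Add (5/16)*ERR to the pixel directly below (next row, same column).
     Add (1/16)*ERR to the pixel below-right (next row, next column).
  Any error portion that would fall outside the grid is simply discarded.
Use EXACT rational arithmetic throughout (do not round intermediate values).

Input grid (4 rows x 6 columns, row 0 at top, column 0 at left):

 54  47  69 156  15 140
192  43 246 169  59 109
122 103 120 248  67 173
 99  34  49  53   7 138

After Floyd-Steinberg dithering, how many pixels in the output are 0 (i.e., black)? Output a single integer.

Answer: 15

Derivation:
(0,0): OLD=54 → NEW=0, ERR=54
(0,1): OLD=565/8 → NEW=0, ERR=565/8
(0,2): OLD=12787/128 → NEW=0, ERR=12787/128
(0,3): OLD=408997/2048 → NEW=255, ERR=-113243/2048
(0,4): OLD=-301181/32768 → NEW=0, ERR=-301181/32768
(0,5): OLD=71292053/524288 → NEW=255, ERR=-62401387/524288
(1,0): OLD=28431/128 → NEW=255, ERR=-4209/128
(1,1): OLD=74537/1024 → NEW=0, ERR=74537/1024
(1,2): OLD=9932317/32768 → NEW=255, ERR=1576477/32768
(1,3): OLD=23237625/131072 → NEW=255, ERR=-10185735/131072
(1,4): OLD=-30561557/8388608 → NEW=0, ERR=-30561557/8388608
(1,5): OLD=9346588157/134217728 → NEW=0, ERR=9346588157/134217728
(2,0): OLD=2054099/16384 → NEW=0, ERR=2054099/16384
(2,1): OLD=98336897/524288 → NEW=255, ERR=-35356543/524288
(2,2): OLD=801189443/8388608 → NEW=0, ERR=801189443/8388608
(2,3): OLD=17973390443/67108864 → NEW=255, ERR=860630123/67108864
(2,4): OLD=171094873409/2147483648 → NEW=0, ERR=171094873409/2147483648
(2,5): OLD=7881802145495/34359738368 → NEW=255, ERR=-879931138345/34359738368
(3,0): OLD=1053058403/8388608 → NEW=0, ERR=1053058403/8388608
(3,1): OLD=6280777575/67108864 → NEW=0, ERR=6280777575/67108864
(3,2): OLD=63341311493/536870912 → NEW=0, ERR=63341311493/536870912
(3,3): OLD=4450712792623/34359738368 → NEW=255, ERR=-4311020491217/34359738368
(3,4): OLD=-7420206830321/274877906944 → NEW=0, ERR=-7420206830321/274877906944
(3,5): OLD=541691868982657/4398046511104 → NEW=0, ERR=541691868982657/4398046511104
Output grid:
  Row 0: ...#.#  (4 black, running=4)
  Row 1: #.##..  (3 black, running=7)
  Row 2: .#.#.#  (3 black, running=10)
  Row 3: ...#..  (5 black, running=15)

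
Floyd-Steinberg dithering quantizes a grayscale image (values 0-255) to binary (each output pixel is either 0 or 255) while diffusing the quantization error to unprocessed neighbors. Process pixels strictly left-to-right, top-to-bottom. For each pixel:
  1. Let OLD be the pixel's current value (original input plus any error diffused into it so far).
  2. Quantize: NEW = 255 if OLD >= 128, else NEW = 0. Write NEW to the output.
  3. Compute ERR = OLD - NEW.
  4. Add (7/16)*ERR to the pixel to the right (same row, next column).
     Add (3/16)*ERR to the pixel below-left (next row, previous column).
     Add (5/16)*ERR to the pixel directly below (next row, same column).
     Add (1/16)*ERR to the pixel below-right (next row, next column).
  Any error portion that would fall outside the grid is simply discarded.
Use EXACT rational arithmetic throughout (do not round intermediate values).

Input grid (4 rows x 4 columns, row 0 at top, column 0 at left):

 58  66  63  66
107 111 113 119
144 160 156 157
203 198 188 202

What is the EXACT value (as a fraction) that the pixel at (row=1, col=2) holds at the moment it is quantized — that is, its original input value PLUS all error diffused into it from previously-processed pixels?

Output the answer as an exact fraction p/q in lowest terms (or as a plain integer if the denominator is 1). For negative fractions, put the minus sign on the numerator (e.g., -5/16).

(0,0): OLD=58 → NEW=0, ERR=58
(0,1): OLD=731/8 → NEW=0, ERR=731/8
(0,2): OLD=13181/128 → NEW=0, ERR=13181/128
(0,3): OLD=227435/2048 → NEW=0, ERR=227435/2048
(1,0): OLD=18209/128 → NEW=255, ERR=-14431/128
(1,1): OLD=115879/1024 → NEW=0, ERR=115879/1024
(1,2): OLD=7249011/32768 → NEW=255, ERR=-1106829/32768
Target (1,2): original=113, with diffused error = 7249011/32768

Answer: 7249011/32768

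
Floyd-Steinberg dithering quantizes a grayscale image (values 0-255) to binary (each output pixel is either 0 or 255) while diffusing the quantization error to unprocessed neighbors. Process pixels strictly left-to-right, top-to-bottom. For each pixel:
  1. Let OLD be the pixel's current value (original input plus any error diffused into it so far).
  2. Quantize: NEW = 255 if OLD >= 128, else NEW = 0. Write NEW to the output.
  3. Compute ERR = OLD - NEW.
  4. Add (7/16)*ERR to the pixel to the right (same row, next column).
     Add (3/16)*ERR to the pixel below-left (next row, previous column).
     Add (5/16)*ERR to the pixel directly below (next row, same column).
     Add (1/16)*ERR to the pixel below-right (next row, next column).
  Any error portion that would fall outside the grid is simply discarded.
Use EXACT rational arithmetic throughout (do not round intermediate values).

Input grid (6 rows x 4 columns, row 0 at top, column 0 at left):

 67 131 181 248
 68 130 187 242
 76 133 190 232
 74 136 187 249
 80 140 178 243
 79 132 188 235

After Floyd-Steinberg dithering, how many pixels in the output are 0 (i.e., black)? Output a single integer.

(0,0): OLD=67 → NEW=0, ERR=67
(0,1): OLD=2565/16 → NEW=255, ERR=-1515/16
(0,2): OLD=35731/256 → NEW=255, ERR=-29549/256
(0,3): OLD=808965/4096 → NEW=255, ERR=-235515/4096
(1,0): OLD=18223/256 → NEW=0, ERR=18223/256
(1,1): OLD=233673/2048 → NEW=0, ERR=233673/2048
(1,2): OLD=12068349/65536 → NEW=255, ERR=-4643331/65536
(1,3): OLD=194846331/1048576 → NEW=255, ERR=-72540549/1048576
(2,0): OLD=3920307/32768 → NEW=0, ERR=3920307/32768
(2,1): OLD=222467681/1048576 → NEW=255, ERR=-44919199/1048576
(2,2): OLD=300473637/2097152 → NEW=255, ERR=-234300123/2097152
(2,3): OLD=5270535281/33554432 → NEW=255, ERR=-3285844879/33554432
(3,0): OLD=1734005507/16777216 → NEW=0, ERR=1734005507/16777216
(3,1): OLD=41435718877/268435456 → NEW=255, ERR=-27015322403/268435456
(3,2): OLD=373739956771/4294967296 → NEW=0, ERR=373739956771/4294967296
(3,3): OLD=17144542030197/68719476736 → NEW=255, ERR=-378924537483/68719476736
(4,0): OLD=401271857031/4294967296 → NEW=0, ERR=401271857031/4294967296
(4,1): OLD=5916764615061/34359738368 → NEW=255, ERR=-2844968668779/34359738368
(4,2): OLD=177730008775285/1099511627776 → NEW=255, ERR=-102645456307595/1099511627776
(4,3): OLD=3621746480574659/17592186044416 → NEW=255, ERR=-864260960751421/17592186044416
(5,0): OLD=50946677572055/549755813888 → NEW=0, ERR=50946677572055/549755813888
(5,1): OLD=2375016283344193/17592186044416 → NEW=255, ERR=-2110991157981887/17592186044416
(5,2): OLD=808728567826669/8796093022208 → NEW=0, ERR=808728567826669/8796093022208
(5,3): OLD=71505187371898901/281474976710656 → NEW=255, ERR=-270931689318379/281474976710656
Output grid:
  Row 0: .###  (1 black, running=1)
  Row 1: ..##  (2 black, running=3)
  Row 2: .###  (1 black, running=4)
  Row 3: .#.#  (2 black, running=6)
  Row 4: .###  (1 black, running=7)
  Row 5: .#.#  (2 black, running=9)

Answer: 9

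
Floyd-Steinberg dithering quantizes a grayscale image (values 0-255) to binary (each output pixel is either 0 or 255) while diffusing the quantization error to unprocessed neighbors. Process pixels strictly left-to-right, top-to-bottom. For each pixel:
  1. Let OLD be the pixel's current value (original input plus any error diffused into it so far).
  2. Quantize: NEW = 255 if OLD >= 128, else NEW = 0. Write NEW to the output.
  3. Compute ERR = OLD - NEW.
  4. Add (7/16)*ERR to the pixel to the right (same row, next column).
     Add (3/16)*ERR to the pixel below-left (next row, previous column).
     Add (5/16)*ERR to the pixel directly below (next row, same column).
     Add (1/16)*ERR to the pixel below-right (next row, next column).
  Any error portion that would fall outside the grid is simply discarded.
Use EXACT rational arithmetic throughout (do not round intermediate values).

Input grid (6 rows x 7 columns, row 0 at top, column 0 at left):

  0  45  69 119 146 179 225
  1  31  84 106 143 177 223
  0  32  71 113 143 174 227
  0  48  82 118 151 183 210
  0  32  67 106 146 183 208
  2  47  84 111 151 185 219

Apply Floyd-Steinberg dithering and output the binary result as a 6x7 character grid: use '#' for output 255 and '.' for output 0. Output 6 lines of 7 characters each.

Answer: ...#.##
...#.##
..#.###
...#.#.
...#.##
..#.###

Derivation:
(0,0): OLD=0 → NEW=0, ERR=0
(0,1): OLD=45 → NEW=0, ERR=45
(0,2): OLD=1419/16 → NEW=0, ERR=1419/16
(0,3): OLD=40397/256 → NEW=255, ERR=-24883/256
(0,4): OLD=423835/4096 → NEW=0, ERR=423835/4096
(0,5): OLD=14697789/65536 → NEW=255, ERR=-2013891/65536
(0,6): OLD=221832363/1048576 → NEW=255, ERR=-45554517/1048576
(1,0): OLD=151/16 → NEW=0, ERR=151/16
(1,1): OLD=8425/128 → NEW=0, ERR=8425/128
(1,2): OLD=512405/4096 → NEW=0, ERR=512405/4096
(1,3): OLD=2544445/16384 → NEW=255, ERR=-1633475/16384
(1,4): OLD=125704147/1048576 → NEW=0, ERR=125704147/1048576
(1,5): OLD=1830111595/8388608 → NEW=255, ERR=-308983445/8388608
(1,6): OLD=25687710501/134217728 → NEW=255, ERR=-8537810139/134217728
(2,0): OLD=31315/2048 → NEW=0, ERR=31315/2048
(2,1): OLD=5459433/65536 → NEW=0, ERR=5459433/65536
(2,2): OLD=138369227/1048576 → NEW=255, ERR=-129017653/1048576
(2,3): OLD=489138979/8388608 → NEW=0, ERR=489138979/8388608
(2,4): OLD=12940992151/67108864 → NEW=255, ERR=-4171768169/67108864
(2,5): OLD=281015425185/2147483648 → NEW=255, ERR=-266592905055/2147483648
(2,6): OLD=5171385701111/34359738368 → NEW=255, ERR=-3590347582729/34359738368
(3,0): OLD=21388699/1048576 → NEW=0, ERR=21388699/1048576
(3,1): OLD=510381111/8388608 → NEW=0, ERR=510381111/8388608
(3,2): OLD=5792019857/67108864 → NEW=0, ERR=5792019857/67108864
(3,3): OLD=41509699773/268435456 → NEW=255, ERR=-26941341507/268435456
(3,4): OLD=2337563325595/34359738368 → NEW=0, ERR=2337563325595/34359738368
(3,5): OLD=41366918382777/274877906944 → NEW=255, ERR=-28726947887943/274877906944
(3,6): OLD=544763336960039/4398046511104 → NEW=0, ERR=544763336960039/4398046511104
(4,0): OLD=2386691293/134217728 → NEW=0, ERR=2386691293/134217728
(4,1): OLD=163746677281/2147483648 → NEW=0, ERR=163746677281/2147483648
(4,2): OLD=3859117756991/34359738368 → NEW=0, ERR=3859117756991/34359738368
(4,3): OLD=39011843075077/274877906944 → NEW=255, ERR=-31082023195643/274877906944
(4,4): OLD=202137191954243/2199023255552 → NEW=0, ERR=202137191954243/2199023255552
(4,5): OLD=15342743157392751/70368744177664 → NEW=255, ERR=-2601286607911569/70368744177664
(4,6): OLD=252205142665374521/1125899906842624 → NEW=255, ERR=-34899333579494599/1125899906842624
(5,0): OLD=750894812019/34359738368 → NEW=0, ERR=750894812019/34359738368
(5,1): OLD=28191433680665/274877906944 → NEW=0, ERR=28191433680665/274877906944
(5,2): OLD=324427079041035/2199023255552 → NEW=255, ERR=-236323851124725/2199023255552
(5,3): OLD=930656264235855/17592186044416 → NEW=0, ERR=930656264235855/17592186044416
(5,4): OLD=212650354282699729/1125899906842624 → NEW=255, ERR=-74454121962169391/1125899906842624
(5,5): OLD=1301089091714072201/9007199254740992 → NEW=255, ERR=-995746718244880759/9007199254740992
(5,6): OLD=22862061131905805863/144115188075855872 → NEW=255, ERR=-13887311827437441497/144115188075855872
Row 0: ...#.##
Row 1: ...#.##
Row 2: ..#.###
Row 3: ...#.#.
Row 4: ...#.##
Row 5: ..#.###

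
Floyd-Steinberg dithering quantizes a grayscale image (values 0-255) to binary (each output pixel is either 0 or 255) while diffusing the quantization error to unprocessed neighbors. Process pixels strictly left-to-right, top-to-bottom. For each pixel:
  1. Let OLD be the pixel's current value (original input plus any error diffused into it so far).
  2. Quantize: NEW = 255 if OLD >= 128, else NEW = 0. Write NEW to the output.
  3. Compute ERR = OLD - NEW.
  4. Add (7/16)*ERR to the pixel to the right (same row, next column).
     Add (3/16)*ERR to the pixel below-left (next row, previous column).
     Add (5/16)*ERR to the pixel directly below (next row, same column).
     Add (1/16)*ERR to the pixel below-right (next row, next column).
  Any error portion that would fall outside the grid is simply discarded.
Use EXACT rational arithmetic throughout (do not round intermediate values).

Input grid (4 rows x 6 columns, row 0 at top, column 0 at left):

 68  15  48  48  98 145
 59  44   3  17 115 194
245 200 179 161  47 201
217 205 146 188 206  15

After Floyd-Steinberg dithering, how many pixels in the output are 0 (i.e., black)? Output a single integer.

Answer: 13

Derivation:
(0,0): OLD=68 → NEW=0, ERR=68
(0,1): OLD=179/4 → NEW=0, ERR=179/4
(0,2): OLD=4325/64 → NEW=0, ERR=4325/64
(0,3): OLD=79427/1024 → NEW=0, ERR=79427/1024
(0,4): OLD=2161621/16384 → NEW=255, ERR=-2016299/16384
(0,5): OLD=23896787/262144 → NEW=0, ERR=23896787/262144
(1,0): OLD=5673/64 → NEW=0, ERR=5673/64
(1,1): OLD=58207/512 → NEW=0, ERR=58207/512
(1,2): OLD=1494155/16384 → NEW=0, ERR=1494155/16384
(1,3): OLD=4081999/65536 → NEW=0, ERR=4081999/65536
(1,4): OLD=527360685/4194304 → NEW=0, ERR=527360685/4194304
(1,5): OLD=18106214827/67108864 → NEW=255, ERR=993454507/67108864
(2,0): OLD=2408581/8192 → NEW=255, ERR=319621/8192
(2,1): OLD=72151367/262144 → NEW=255, ERR=5304647/262144
(2,2): OLD=986231317/4194304 → NEW=255, ERR=-83316203/4194304
(2,3): OLD=6746069549/33554432 → NEW=255, ERR=-1810310611/33554432
(2,4): OLD=74470702471/1073741824 → NEW=0, ERR=74470702471/1073741824
(2,5): OLD=4188929319201/17179869184 → NEW=255, ERR=-191937322719/17179869184
(3,0): OLD=977217269/4194304 → NEW=255, ERR=-92330251/4194304
(3,1): OLD=6724537233/33554432 → NEW=255, ERR=-1831842927/33554432
(3,2): OLD=28737833763/268435456 → NEW=0, ERR=28737833763/268435456
(3,3): OLD=3946908213641/17179869184 → NEW=255, ERR=-433958428279/17179869184
(3,4): OLD=29021052514601/137438953472 → NEW=255, ERR=-6025880620759/137438953472
(3,5): OLD=-7341058504505/2199023255552 → NEW=0, ERR=-7341058504505/2199023255552
Output grid:
  Row 0: ....#.  (5 black, running=5)
  Row 1: .....#  (5 black, running=10)
  Row 2: ####.#  (1 black, running=11)
  Row 3: ##.##.  (2 black, running=13)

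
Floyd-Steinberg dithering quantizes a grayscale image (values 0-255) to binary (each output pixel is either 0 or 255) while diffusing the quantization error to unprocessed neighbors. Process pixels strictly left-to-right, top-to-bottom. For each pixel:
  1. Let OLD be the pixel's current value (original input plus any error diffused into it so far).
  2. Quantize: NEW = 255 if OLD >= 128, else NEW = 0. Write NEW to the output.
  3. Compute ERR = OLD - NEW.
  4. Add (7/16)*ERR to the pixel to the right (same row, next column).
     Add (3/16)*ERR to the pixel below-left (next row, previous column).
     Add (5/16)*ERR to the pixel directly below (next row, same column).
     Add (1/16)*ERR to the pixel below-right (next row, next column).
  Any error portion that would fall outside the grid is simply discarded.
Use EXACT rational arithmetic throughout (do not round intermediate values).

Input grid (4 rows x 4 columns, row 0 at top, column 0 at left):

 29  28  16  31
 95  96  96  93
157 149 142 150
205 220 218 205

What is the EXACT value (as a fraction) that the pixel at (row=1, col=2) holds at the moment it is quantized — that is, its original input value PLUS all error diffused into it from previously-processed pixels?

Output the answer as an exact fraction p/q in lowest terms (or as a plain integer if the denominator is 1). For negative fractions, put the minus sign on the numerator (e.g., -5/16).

Answer: 5153443/65536

Derivation:
(0,0): OLD=29 → NEW=0, ERR=29
(0,1): OLD=651/16 → NEW=0, ERR=651/16
(0,2): OLD=8653/256 → NEW=0, ERR=8653/256
(0,3): OLD=187547/4096 → NEW=0, ERR=187547/4096
(1,0): OLD=28593/256 → NEW=0, ERR=28593/256
(1,1): OLD=339415/2048 → NEW=255, ERR=-182825/2048
(1,2): OLD=5153443/65536 → NEW=0, ERR=5153443/65536
Target (1,2): original=96, with diffused error = 5153443/65536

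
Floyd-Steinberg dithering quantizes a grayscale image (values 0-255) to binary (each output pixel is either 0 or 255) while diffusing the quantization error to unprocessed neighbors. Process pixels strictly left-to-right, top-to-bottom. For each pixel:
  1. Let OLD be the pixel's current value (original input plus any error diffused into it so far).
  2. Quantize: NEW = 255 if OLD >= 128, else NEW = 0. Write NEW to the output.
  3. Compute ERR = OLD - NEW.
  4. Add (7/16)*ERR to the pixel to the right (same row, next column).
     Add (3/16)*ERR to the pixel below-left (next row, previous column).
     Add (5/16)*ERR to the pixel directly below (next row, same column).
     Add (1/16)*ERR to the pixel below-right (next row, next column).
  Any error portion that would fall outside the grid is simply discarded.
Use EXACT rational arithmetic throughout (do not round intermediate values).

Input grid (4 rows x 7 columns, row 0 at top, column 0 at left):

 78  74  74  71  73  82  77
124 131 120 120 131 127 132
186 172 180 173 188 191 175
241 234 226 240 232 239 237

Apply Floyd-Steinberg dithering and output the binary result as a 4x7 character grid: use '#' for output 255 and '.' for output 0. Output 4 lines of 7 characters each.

Answer: .....#.
####.#.
#.#.###
#######

Derivation:
(0,0): OLD=78 → NEW=0, ERR=78
(0,1): OLD=865/8 → NEW=0, ERR=865/8
(0,2): OLD=15527/128 → NEW=0, ERR=15527/128
(0,3): OLD=254097/2048 → NEW=0, ERR=254097/2048
(0,4): OLD=4170743/32768 → NEW=0, ERR=4170743/32768
(0,5): OLD=72186817/524288 → NEW=255, ERR=-61506623/524288
(0,6): OLD=215376455/8388608 → NEW=0, ERR=215376455/8388608
(1,0): OLD=21587/128 → NEW=255, ERR=-11053/128
(1,1): OLD=158341/1024 → NEW=255, ERR=-102779/1024
(1,2): OLD=4719145/32768 → NEW=255, ERR=-3636695/32768
(1,3): OLD=18568149/131072 → NEW=255, ERR=-14855211/131072
(1,4): OLD=897150143/8388608 → NEW=0, ERR=897150143/8388608
(1,5): OLD=10059506095/67108864 → NEW=255, ERR=-7053254225/67108864
(1,6): OLD=93103351649/1073741824 → NEW=0, ERR=93103351649/1073741824
(2,0): OLD=2296967/16384 → NEW=255, ERR=-1880953/16384
(2,1): OLD=33659901/524288 → NEW=0, ERR=33659901/524288
(2,2): OLD=1223747767/8388608 → NEW=255, ERR=-915347273/8388608
(2,3): OLD=6909512511/67108864 → NEW=0, ERR=6909512511/67108864
(2,4): OLD=128675212751/536870912 → NEW=255, ERR=-8226869809/536870912
(2,5): OLD=2996063772069/17179869184 → NEW=255, ERR=-1384802869851/17179869184
(2,6): OLD=44052648676563/274877906944 → NEW=255, ERR=-26041217594157/274877906944
(3,0): OLD=1821681751/8388608 → NEW=255, ERR=-317413289/8388608
(3,1): OLD=14084378827/67108864 → NEW=255, ERR=-3028381493/67108864
(3,2): OLD=104945047857/536870912 → NEW=255, ERR=-31957034703/536870912
(3,3): OLD=507750681175/2147483648 → NEW=255, ERR=-39857649065/2147483648
(3,4): OLD=57837773487191/274877906944 → NEW=255, ERR=-12256092783529/274877906944
(3,5): OLD=386110213478197/2199023255552 → NEW=255, ERR=-174640716687563/2199023255552
(3,6): OLD=5897307697133035/35184372088832 → NEW=255, ERR=-3074707185519125/35184372088832
Row 0: .....#.
Row 1: ####.#.
Row 2: #.#.###
Row 3: #######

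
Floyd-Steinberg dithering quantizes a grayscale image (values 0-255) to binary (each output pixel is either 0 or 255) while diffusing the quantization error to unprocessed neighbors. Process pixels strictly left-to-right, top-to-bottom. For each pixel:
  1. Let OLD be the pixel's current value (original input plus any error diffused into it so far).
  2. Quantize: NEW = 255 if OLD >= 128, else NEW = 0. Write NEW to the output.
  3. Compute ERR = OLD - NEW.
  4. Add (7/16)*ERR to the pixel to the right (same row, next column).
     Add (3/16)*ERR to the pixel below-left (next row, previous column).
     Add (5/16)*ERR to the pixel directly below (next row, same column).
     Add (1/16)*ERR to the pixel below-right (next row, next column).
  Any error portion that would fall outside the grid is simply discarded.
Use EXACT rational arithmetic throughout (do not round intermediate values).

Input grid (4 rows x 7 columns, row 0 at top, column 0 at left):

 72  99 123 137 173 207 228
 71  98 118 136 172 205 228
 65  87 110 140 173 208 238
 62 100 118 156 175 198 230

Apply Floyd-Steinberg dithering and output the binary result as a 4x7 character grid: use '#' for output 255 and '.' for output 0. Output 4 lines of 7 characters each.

(0,0): OLD=72 → NEW=0, ERR=72
(0,1): OLD=261/2 → NEW=255, ERR=-249/2
(0,2): OLD=2193/32 → NEW=0, ERR=2193/32
(0,3): OLD=85495/512 → NEW=255, ERR=-45065/512
(0,4): OLD=1101761/8192 → NEW=255, ERR=-987199/8192
(0,5): OLD=20221511/131072 → NEW=255, ERR=-13201849/131072
(0,6): OLD=385737713/2097152 → NEW=255, ERR=-149036047/2097152
(1,0): OLD=2245/32 → NEW=0, ERR=2245/32
(1,1): OLD=27427/256 → NEW=0, ERR=27427/256
(1,2): OLD=1327135/8192 → NEW=255, ERR=-761825/8192
(1,3): OLD=1621907/32768 → NEW=0, ERR=1621907/32768
(1,4): OLD=276005433/2097152 → NEW=255, ERR=-258768327/2097152
(1,5): OLD=1655650633/16777216 → NEW=0, ERR=1655650633/16777216
(1,6): OLD=65141559847/268435456 → NEW=255, ERR=-3309481433/268435456
(2,0): OLD=438321/4096 → NEW=0, ERR=438321/4096
(2,1): OLD=20217323/131072 → NEW=255, ERR=-13206037/131072
(2,2): OLD=110803969/2097152 → NEW=0, ERR=110803969/2097152
(2,3): OLD=2510463161/16777216 → NEW=255, ERR=-1767726919/16777216
(2,4): OLD=14755940329/134217728 → NEW=0, ERR=14755940329/134217728
(2,5): OLD=1189337622659/4294967296 → NEW=255, ERR=94120962179/4294967296
(2,6): OLD=17173170245829/68719476736 → NEW=255, ERR=-350296321851/68719476736
(3,0): OLD=160536673/2097152 → NEW=0, ERR=160536673/2097152
(3,1): OLD=1989774605/16777216 → NEW=0, ERR=1989774605/16777216
(3,2): OLD=21521205655/134217728 → NEW=255, ERR=-12704314985/134217728
(3,3): OLD=56681860609/536870912 → NEW=0, ERR=56681860609/536870912
(3,4): OLD=17390867870817/68719476736 → NEW=255, ERR=-132598696863/68719476736
(3,5): OLD=115404470439411/549755813888 → NEW=255, ERR=-24783262102029/549755813888
(3,6): OLD=1847654190678509/8796093022208 → NEW=255, ERR=-395349529984531/8796093022208
Row 0: .#.####
Row 1: ..#.#.#
Row 2: .#.#.##
Row 3: ..#.###

Answer: .#.####
..#.#.#
.#.#.##
..#.###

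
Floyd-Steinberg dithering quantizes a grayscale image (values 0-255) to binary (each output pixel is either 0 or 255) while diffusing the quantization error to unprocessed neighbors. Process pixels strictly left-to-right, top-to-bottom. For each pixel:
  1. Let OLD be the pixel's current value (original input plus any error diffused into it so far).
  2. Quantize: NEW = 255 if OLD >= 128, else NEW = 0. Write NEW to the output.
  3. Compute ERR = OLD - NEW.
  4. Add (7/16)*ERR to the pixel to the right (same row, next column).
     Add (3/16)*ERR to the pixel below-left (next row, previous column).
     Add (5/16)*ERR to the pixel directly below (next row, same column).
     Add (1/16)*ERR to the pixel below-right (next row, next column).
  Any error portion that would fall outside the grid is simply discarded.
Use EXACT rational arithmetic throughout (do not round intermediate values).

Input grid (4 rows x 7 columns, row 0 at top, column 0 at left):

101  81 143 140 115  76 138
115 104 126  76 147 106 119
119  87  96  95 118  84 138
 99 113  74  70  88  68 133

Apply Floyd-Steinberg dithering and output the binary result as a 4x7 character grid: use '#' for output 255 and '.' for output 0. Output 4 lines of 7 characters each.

(0,0): OLD=101 → NEW=0, ERR=101
(0,1): OLD=2003/16 → NEW=0, ERR=2003/16
(0,2): OLD=50629/256 → NEW=255, ERR=-14651/256
(0,3): OLD=470883/4096 → NEW=0, ERR=470883/4096
(0,4): OLD=10832821/65536 → NEW=255, ERR=-5878859/65536
(0,5): OLD=38539763/1048576 → NEW=0, ERR=38539763/1048576
(0,6): OLD=2585034149/16777216 → NEW=255, ERR=-1693155931/16777216
(1,0): OLD=43529/256 → NEW=255, ERR=-21751/256
(1,1): OLD=207935/2048 → NEW=0, ERR=207935/2048
(1,2): OLD=11921963/65536 → NEW=255, ERR=-4789717/65536
(1,3): OLD=15611791/262144 → NEW=0, ERR=15611791/262144
(1,4): OLD=2669237517/16777216 → NEW=255, ERR=-1608952563/16777216
(1,5): OLD=6845107869/134217728 → NEW=0, ERR=6845107869/134217728
(1,6): OLD=240673161619/2147483648 → NEW=0, ERR=240673161619/2147483648
(2,0): OLD=3653157/32768 → NEW=0, ERR=3653157/32768
(2,1): OLD=155702503/1048576 → NEW=255, ERR=-111684377/1048576
(2,2): OLD=739448949/16777216 → NEW=0, ERR=739448949/16777216
(2,3): OLD=14810129421/134217728 → NEW=0, ERR=14810129421/134217728
(2,4): OLD=160622217245/1073741824 → NEW=255, ERR=-113181947875/1073741824
(2,5): OLD=2365352938975/34359738368 → NEW=0, ERR=2365352938975/34359738368
(2,6): OLD=113429973433353/549755813888 → NEW=255, ERR=-26757759108087/549755813888
(3,0): OLD=1910396373/16777216 → NEW=0, ERR=1910396373/16777216
(3,1): OLD=19429997105/134217728 → NEW=255, ERR=-14795523535/134217728
(3,2): OLD=57528935587/1073741824 → NEW=0, ERR=57528935587/1073741824
(3,3): OLD=476369364485/4294967296 → NEW=0, ERR=476369364485/4294967296
(3,4): OLD=67833536322005/549755813888 → NEW=0, ERR=67833536322005/549755813888
(3,5): OLD=561987440122959/4398046511104 → NEW=0, ERR=561987440122959/4398046511104
(3,6): OLD=12525409868355345/70368744177664 → NEW=255, ERR=-5418619896948975/70368744177664
Row 0: ..#.#.#
Row 1: #.#.#..
Row 2: .#..#.#
Row 3: .#....#

Answer: ..#.#.#
#.#.#..
.#..#.#
.#....#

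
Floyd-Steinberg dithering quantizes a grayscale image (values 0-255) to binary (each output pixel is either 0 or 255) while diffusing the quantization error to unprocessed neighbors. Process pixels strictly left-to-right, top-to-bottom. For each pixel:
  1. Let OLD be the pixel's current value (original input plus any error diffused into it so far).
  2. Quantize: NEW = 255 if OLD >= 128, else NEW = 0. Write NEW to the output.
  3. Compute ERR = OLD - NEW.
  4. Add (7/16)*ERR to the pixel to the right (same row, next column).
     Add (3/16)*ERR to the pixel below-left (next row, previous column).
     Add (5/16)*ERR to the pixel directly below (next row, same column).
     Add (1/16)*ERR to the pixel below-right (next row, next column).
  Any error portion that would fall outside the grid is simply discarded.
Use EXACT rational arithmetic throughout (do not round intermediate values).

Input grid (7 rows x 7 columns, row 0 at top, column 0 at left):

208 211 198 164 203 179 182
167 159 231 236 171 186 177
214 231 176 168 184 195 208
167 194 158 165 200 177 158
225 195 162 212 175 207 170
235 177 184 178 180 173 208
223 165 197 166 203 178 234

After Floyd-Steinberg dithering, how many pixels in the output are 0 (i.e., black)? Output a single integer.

Answer: 11

Derivation:
(0,0): OLD=208 → NEW=255, ERR=-47
(0,1): OLD=3047/16 → NEW=255, ERR=-1033/16
(0,2): OLD=43457/256 → NEW=255, ERR=-21823/256
(0,3): OLD=518983/4096 → NEW=0, ERR=518983/4096
(0,4): OLD=16936689/65536 → NEW=255, ERR=225009/65536
(0,5): OLD=189270167/1048576 → NEW=255, ERR=-78116713/1048576
(0,6): OLD=2506636321/16777216 → NEW=255, ERR=-1771553759/16777216
(1,0): OLD=35893/256 → NEW=255, ERR=-29387/256
(1,1): OLD=142707/2048 → NEW=0, ERR=142707/2048
(1,2): OLD=16683375/65536 → NEW=255, ERR=-28305/65536
(1,3): OLD=70968195/262144 → NEW=255, ERR=4121475/262144
(1,4): OLD=2900815465/16777216 → NEW=255, ERR=-1377374615/16777216
(1,5): OLD=14390488249/134217728 → NEW=0, ERR=14390488249/134217728
(1,6): OLD=399976933815/2147483648 → NEW=255, ERR=-147631396425/2147483648
(2,0): OLD=6264993/32768 → NEW=255, ERR=-2090847/32768
(2,1): OLD=228174331/1048576 → NEW=255, ERR=-39212549/1048576
(2,2): OLD=2798561457/16777216 → NEW=255, ERR=-1479628623/16777216
(2,3): OLD=15959629161/134217728 → NEW=0, ERR=15959629161/134217728
(2,4): OLD=248520535353/1073741824 → NEW=255, ERR=-25283629767/1073741824
(2,5): OLD=6878219084947/34359738368 → NEW=255, ERR=-1883514198893/34359738368
(2,6): OLD=93038063174197/549755813888 → NEW=255, ERR=-47149669367243/549755813888
(3,0): OLD=2349621905/16777216 → NEW=255, ERR=-1928568175/16777216
(3,1): OLD=14965048893/134217728 → NEW=0, ERR=14965048893/134217728
(3,2): OLD=213866147463/1073741824 → NEW=255, ERR=-59938017657/1073741824
(3,3): OLD=720737584257/4294967296 → NEW=255, ERR=-374479076223/4294967296
(3,4): OLD=83370076214929/549755813888 → NEW=255, ERR=-56817656326511/549755813888
(3,5): OLD=427054754095683/4398046511104 → NEW=0, ERR=427054754095683/4398046511104
(3,6): OLD=11980568266592669/70368744177664 → NEW=255, ERR=-5963461498711651/70368744177664
(4,0): OLD=450936240479/2147483648 → NEW=255, ERR=-96672089761/2147483648
(4,1): OLD=6614163432531/34359738368 → NEW=255, ERR=-2147569851309/34359738368
(4,2): OLD=59280924752829/549755813888 → NEW=0, ERR=59280924752829/549755813888
(4,3): OLD=919465175587631/4398046511104 → NEW=255, ERR=-202036684743889/4398046511104
(4,4): OLD=4762632436529117/35184372088832 → NEW=255, ERR=-4209382446123043/35184372088832
(4,5): OLD=183131262292426845/1125899906842624 → NEW=255, ERR=-103973213952442275/1125899906842624
(4,6): OLD=1966884346096404123/18014398509481984 → NEW=0, ERR=1966884346096404123/18014398509481984
(5,0): OLD=115016139528873/549755813888 → NEW=255, ERR=-25171593012567/549755813888
(5,1): OLD=680998222508899/4398046511104 → NEW=255, ERR=-440503637822621/4398046511104
(5,2): OLD=5677280729422885/35184372088832 → NEW=255, ERR=-3294734153229275/35184372088832
(5,3): OLD=30113158546222489/281474976710656 → NEW=0, ERR=30113158546222489/281474976710656
(5,4): OLD=3048617946469537523/18014398509481984 → NEW=255, ERR=-1545053673448368397/18014398509481984
(5,5): OLD=17238035734893192643/144115188075855872 → NEW=0, ERR=17238035734893192643/144115188075855872
(5,6): OLD=665648398518644244237/2305843009213693952 → NEW=255, ERR=77658431169152286477/2305843009213693952
(6,0): OLD=13363855317648529/70368744177664 → NEW=255, ERR=-4580174447655791/70368744177664
(6,1): OLD=95481603644648517/1125899906842624 → NEW=0, ERR=95481603644648517/1125899906842624
(6,2): OLD=3938639238635885359/18014398509481984 → NEW=255, ERR=-655032381282020561/18014398509481984
(6,3): OLD=23287580800101354033/144115188075855872 → NEW=255, ERR=-13461792159241893327/144115188075855872
(6,4): OLD=47397935399762171923/288230376151711744 → NEW=255, ERR=-26100810518924322797/288230376151711744
(6,5): OLD=6519646783278359414719/36893488147419103232 → NEW=255, ERR=-2888192694313511909441/36893488147419103232
(6,6): OLD=128537482405407379369289/590295810358705651712 → NEW=255, ERR=-21987949236062561817271/590295810358705651712
Output grid:
  Row 0: ###.###  (1 black, running=1)
  Row 1: #.###.#  (2 black, running=3)
  Row 2: ###.###  (1 black, running=4)
  Row 3: #.###.#  (2 black, running=6)
  Row 4: ##.###.  (2 black, running=8)
  Row 5: ###.#.#  (2 black, running=10)
  Row 6: #.#####  (1 black, running=11)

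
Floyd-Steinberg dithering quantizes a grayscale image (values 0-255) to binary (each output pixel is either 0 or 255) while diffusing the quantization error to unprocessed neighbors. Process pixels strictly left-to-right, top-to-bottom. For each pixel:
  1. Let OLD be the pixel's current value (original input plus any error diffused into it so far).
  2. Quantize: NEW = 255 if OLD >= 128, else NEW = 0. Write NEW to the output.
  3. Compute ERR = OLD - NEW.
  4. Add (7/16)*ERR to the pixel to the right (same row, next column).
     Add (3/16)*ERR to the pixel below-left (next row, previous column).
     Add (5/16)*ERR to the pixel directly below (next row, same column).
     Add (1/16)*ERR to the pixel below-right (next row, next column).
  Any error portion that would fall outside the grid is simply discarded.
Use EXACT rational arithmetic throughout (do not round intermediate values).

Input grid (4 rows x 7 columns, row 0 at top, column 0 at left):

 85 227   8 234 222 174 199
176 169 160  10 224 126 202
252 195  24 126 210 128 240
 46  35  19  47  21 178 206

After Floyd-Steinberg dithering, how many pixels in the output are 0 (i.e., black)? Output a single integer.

(0,0): OLD=85 → NEW=0, ERR=85
(0,1): OLD=4227/16 → NEW=255, ERR=147/16
(0,2): OLD=3077/256 → NEW=0, ERR=3077/256
(0,3): OLD=980003/4096 → NEW=255, ERR=-64477/4096
(0,4): OLD=14097653/65536 → NEW=255, ERR=-2614027/65536
(0,5): OLD=164154035/1048576 → NEW=255, ERR=-103232845/1048576
(0,6): OLD=2616036069/16777216 → NEW=255, ERR=-1662154011/16777216
(1,0): OLD=52297/256 → NEW=255, ERR=-12983/256
(1,1): OLD=322047/2048 → NEW=255, ERR=-200193/2048
(1,2): OLD=7773419/65536 → NEW=0, ERR=7773419/65536
(1,3): OLD=13171791/262144 → NEW=0, ERR=13171791/262144
(1,4): OLD=3591579725/16777216 → NEW=255, ERR=-686610355/16777216
(1,5): OLD=7551157213/134217728 → NEW=0, ERR=7551157213/134217728
(1,6): OLD=406949832787/2147483648 → NEW=255, ERR=-140658497453/2147483648
(2,0): OLD=7137637/32768 → NEW=255, ERR=-1218203/32768
(2,1): OLD=175383207/1048576 → NEW=255, ERR=-92003673/1048576
(2,2): OLD=436063669/16777216 → NEW=0, ERR=436063669/16777216
(2,3): OLD=20510225229/134217728 → NEW=255, ERR=-13715295411/134217728
(2,4): OLD=178448756317/1073741824 → NEW=255, ERR=-95355408803/1073741824
(2,5): OLD=3157301747103/34359738368 → NEW=0, ERR=3157301747103/34359738368
(2,6): OLD=144722924013129/549755813888 → NEW=255, ERR=4535191471689/549755813888
(3,0): OLD=300828437/16777216 → NEW=0, ERR=300828437/16777216
(3,1): OLD=2412608625/134217728 → NEW=0, ERR=2412608625/134217728
(3,2): OLD=11105320035/1073741824 → NEW=0, ERR=11105320035/1073741824
(3,3): OLD=19605280965/4294967296 → NEW=0, ERR=19605280965/4294967296
(3,4): OLD=3346692033301/549755813888 → NEW=0, ERR=3346692033301/549755813888
(3,5): OLD=903249573531151/4398046511104 → NEW=255, ERR=-218252286800369/4398046511104
(3,6): OLD=13553737575492945/70368744177664 → NEW=255, ERR=-4390292189811375/70368744177664
Output grid:
  Row 0: .#.####  (2 black, running=2)
  Row 1: ##..#.#  (3 black, running=5)
  Row 2: ##.##.#  (2 black, running=7)
  Row 3: .....##  (5 black, running=12)

Answer: 12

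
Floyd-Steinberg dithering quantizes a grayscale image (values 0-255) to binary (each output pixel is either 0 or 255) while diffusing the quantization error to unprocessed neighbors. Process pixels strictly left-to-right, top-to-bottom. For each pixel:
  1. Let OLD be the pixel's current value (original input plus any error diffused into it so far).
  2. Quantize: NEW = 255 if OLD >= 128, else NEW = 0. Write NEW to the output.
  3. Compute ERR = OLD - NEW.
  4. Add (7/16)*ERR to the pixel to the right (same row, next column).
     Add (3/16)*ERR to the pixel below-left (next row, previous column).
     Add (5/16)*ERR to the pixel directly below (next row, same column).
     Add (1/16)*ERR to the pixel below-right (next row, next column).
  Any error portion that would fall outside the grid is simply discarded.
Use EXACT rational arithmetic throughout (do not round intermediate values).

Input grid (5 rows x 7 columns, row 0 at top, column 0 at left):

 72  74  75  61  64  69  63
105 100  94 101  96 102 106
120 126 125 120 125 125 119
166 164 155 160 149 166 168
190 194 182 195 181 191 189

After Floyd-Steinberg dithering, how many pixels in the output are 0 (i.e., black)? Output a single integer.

Answer: 17

Derivation:
(0,0): OLD=72 → NEW=0, ERR=72
(0,1): OLD=211/2 → NEW=0, ERR=211/2
(0,2): OLD=3877/32 → NEW=0, ERR=3877/32
(0,3): OLD=58371/512 → NEW=0, ERR=58371/512
(0,4): OLD=932885/8192 → NEW=0, ERR=932885/8192
(0,5): OLD=15574163/131072 → NEW=0, ERR=15574163/131072
(0,6): OLD=241139717/2097152 → NEW=0, ERR=241139717/2097152
(1,0): OLD=4713/32 → NEW=255, ERR=-3447/32
(1,1): OLD=28943/256 → NEW=0, ERR=28943/256
(1,2): OLD=1714539/8192 → NEW=255, ERR=-374421/8192
(1,3): OLD=4769543/32768 → NEW=255, ERR=-3586297/32768
(1,4): OLD=237206541/2097152 → NEW=0, ERR=237206541/2097152
(1,5): OLD=3645584301/16777216 → NEW=255, ERR=-632605779/16777216
(1,6): OLD=35664999427/268435456 → NEW=255, ERR=-32786041853/268435456
(2,0): OLD=440469/4096 → NEW=0, ERR=440469/4096
(2,1): OLD=25306823/131072 → NEW=255, ERR=-8116537/131072
(2,2): OLD=147157813/2097152 → NEW=0, ERR=147157813/2097152
(2,3): OLD=2262394669/16777216 → NEW=255, ERR=-2015795411/16777216
(2,4): OLD=12599062181/134217728 → NEW=0, ERR=12599062181/134217728
(2,5): OLD=594653631903/4294967296 → NEW=255, ERR=-500563028577/4294967296
(2,6): OLD=1888846103881/68719476736 → NEW=0, ERR=1888846103881/68719476736
(3,0): OLD=394252661/2097152 → NEW=255, ERR=-140521099/2097152
(3,1): OLD=2268474881/16777216 → NEW=255, ERR=-2009715199/16777216
(3,2): OLD=13169749419/134217728 → NEW=0, ERR=13169749419/134217728
(3,3): OLD=100592274937/536870912 → NEW=255, ERR=-36309807623/536870912
(3,4): OLD=8203970044789/68719476736 → NEW=0, ERR=8203970044789/68719476736
(3,5): OLD=106009468193247/549755813888 → NEW=255, ERR=-34178264348193/549755813888
(3,6): OLD=1249977553790977/8796093022208 → NEW=255, ERR=-993026166872063/8796093022208
(4,0): OLD=39352747083/268435456 → NEW=255, ERR=-29098294197/268435456
(4,1): OLD=529790175967/4294967296 → NEW=0, ERR=529790175967/4294967296
(4,2): OLD=16936713430865/68719476736 → NEW=255, ERR=-586753136815/68719476736
(4,3): OLD=109207020208395/549755813888 → NEW=255, ERR=-30980712333045/549755813888
(4,4): OLD=781835308214681/4398046511104 → NEW=255, ERR=-339666552116839/4398046511104
(4,5): OLD=17462297063493265/140737488355328 → NEW=0, ERR=17462297063493265/140737488355328
(4,6): OLD=459634515208062279/2251799813685248 → NEW=255, ERR=-114574437281675961/2251799813685248
Output grid:
  Row 0: .......  (7 black, running=7)
  Row 1: #.##.##  (2 black, running=9)
  Row 2: .#.#.#.  (4 black, running=13)
  Row 3: ##.#.##  (2 black, running=15)
  Row 4: #.###.#  (2 black, running=17)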